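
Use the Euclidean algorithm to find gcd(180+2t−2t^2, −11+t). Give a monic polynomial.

1

By polynomial division,
  −2t^2+2t+180 = (−2t−20)(t−11) + (−40)
  t−11 = (−(1/40)t+11/40)(−40) + (0)
The last nonzero remainder is the constant −40, so the polynomials are coprime and gcd = 1.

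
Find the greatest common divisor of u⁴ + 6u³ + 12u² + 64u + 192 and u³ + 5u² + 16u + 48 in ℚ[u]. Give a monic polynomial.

Euclidean algorithm in ℚ[u]:
  u⁴ + 6u³ + 12u² + 64u + 192 = (u + 1)(u³ + 5u² + 16u + 48) + (−9u² + 144)
  u³ + 5u² + 16u + 48 = (−(1/9)u − 5/9)(−9u² + 144) + (32u + 128)
  −9u² + 144 = (−(9/32)u + 9/8)(32u + 128) + (0)
Last nonzero remainder: 32u + 128. Dividing through by 32 gives the monic gcd u + 4.

u + 4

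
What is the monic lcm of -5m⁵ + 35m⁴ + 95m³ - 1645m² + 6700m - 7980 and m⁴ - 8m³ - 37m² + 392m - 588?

m⁶ - 14m⁵ + 30m⁴ + 462m³ - 3643m² + 10976m - 11172

Euclidean algorithm in ℚ[m]:
  -5m⁵ + 35m⁴ + 95m³ - 1645m² + 6700m - 7980 = (-5m - 5)(m⁴ - 8m³ - 37m² + 392m - 588) + (-130m³ + 130m² + 5720m - 10920)
  m⁴ - 8m³ - 37m² + 392m - 588 = (-(1/130)m + 7/130)(-130m³ + 130m² + 5720m - 10920) + (0)
Last nonzero remainder: -130m³ + 130m² + 5720m - 10920. Dividing through by -130 gives the monic gcd m³ - m² - 44m + 84.
Then lcm(f, g) = f·g / gcd(f, g); expanding and making the result monic gives the answer.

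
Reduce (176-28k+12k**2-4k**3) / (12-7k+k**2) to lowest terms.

(-44-4k-4k**2)/(-3+k)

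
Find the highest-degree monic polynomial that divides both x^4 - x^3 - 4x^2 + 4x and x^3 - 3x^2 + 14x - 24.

Repeated division with remainder:
  x^4 - x^3 - 4x^2 + 4x = (x + 2)(x^3 - 3x^2 + 14x - 24) + (-12x^2 + 48)
  x^3 - 3x^2 + 14x - 24 = (-(1/12)x + 1/4)(-12x^2 + 48) + (18x - 36)
  -12x^2 + 48 = (-(2/3)x - 4/3)(18x - 36) + (0)
Last nonzero remainder: 18x - 36. Dividing through by 18 gives the monic gcd x - 2.

x - 2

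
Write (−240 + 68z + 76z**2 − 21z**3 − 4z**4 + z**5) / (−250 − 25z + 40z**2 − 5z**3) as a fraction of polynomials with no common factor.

Euclidean algorithm in ℚ[z]:
  z**5 − 4z**4 − 21z**3 + 76z**2 + 68z − 240 = (−(1/5)z**2 − (4/5)z − 6/5)(−5z**3 + 40z**2 − 25z − 250) + (54z**2 − 162z − 540)
  −5z**3 + 40z**2 − 25z − 250 = (−(5/54)z + 25/54)(54z**2 − 162z − 540) + (0)
Last nonzero remainder: 54z**2 − 162z − 540. Dividing through by 54 gives the monic gcd z**2 − 3z − 10.
Cancel z**2 − 3z − 10 from numerator and denominator to get the reduced form.

(−24 + 14z + z**2 − z**3)/(−25 + 5z)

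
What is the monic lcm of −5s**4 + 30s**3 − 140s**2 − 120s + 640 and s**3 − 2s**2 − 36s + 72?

s**6 − 6s**5 − 8s**4 + 240s**3 − 1136s**2 − 864s + 4608

Repeated division with remainder:
  −5s**4 + 30s**3 − 140s**2 − 120s + 640 = (−5s + 20)(s**3 − 2s**2 − 36s + 72) + (−280s**2 + 960s − 800)
  s**3 − 2s**2 − 36s + 72 = (−(1/280)s − 1/196)(−280s**2 + 960s − 800) + (−(1664/49)s + 3328/49)
  −280s**2 + 960s − 800 = ((1715/208)s − 1225/104)(−(1664/49)s + 3328/49) + (0)
Last nonzero remainder: −(1664/49)s + 3328/49. Dividing through by −1664/49 gives the monic gcd s − 2.
Then lcm(f, g) = f·g / gcd(f, g); expanding and making the result monic gives the answer.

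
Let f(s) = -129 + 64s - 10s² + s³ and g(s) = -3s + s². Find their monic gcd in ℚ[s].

Repeated division with remainder:
  s³ - 10s² + 64s - 129 = (s - 7)(s² - 3s) + (43s - 129)
  s² - 3s = ((1/43)s)(43s - 129) + (0)
Last nonzero remainder: 43s - 129. Dividing through by 43 gives the monic gcd s - 3.

-3 + s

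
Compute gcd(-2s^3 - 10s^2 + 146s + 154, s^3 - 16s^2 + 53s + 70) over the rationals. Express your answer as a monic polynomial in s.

s^2 - 6s - 7

By polynomial division,
  -2s^3 - 10s^2 + 146s + 154 = (-2)(s^3 - 16s^2 + 53s + 70) + (-42s^2 + 252s + 294)
  s^3 - 16s^2 + 53s + 70 = (-(1/42)s + 5/21)(-42s^2 + 252s + 294) + (0)
Last nonzero remainder: -42s^2 + 252s + 294. Dividing through by -42 gives the monic gcd s^2 - 6s - 7.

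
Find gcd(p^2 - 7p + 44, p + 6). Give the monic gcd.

1

Apply the Euclidean algorithm:
  p^2 - 7p + 44 = (p - 13)(p + 6) + (122)
  p + 6 = ((1/122)p + 3/61)(122) + (0)
The last nonzero remainder is the constant 122, so the polynomials are coprime and gcd = 1.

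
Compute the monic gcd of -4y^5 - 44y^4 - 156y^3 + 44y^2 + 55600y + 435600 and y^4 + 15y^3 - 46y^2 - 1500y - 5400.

y^3 + 9y^2 - 100y - 900

Repeated division with remainder:
  -4y^5 - 44y^4 - 156y^3 + 44y^2 + 55600y + 435600 = (-4y + 16)(y^4 + 15y^3 - 46y^2 - 1500y - 5400) + (-580y^3 - 5220y^2 + 58000y + 522000)
  y^4 + 15y^3 - 46y^2 - 1500y - 5400 = (-(1/580)y - 3/290)(-580y^3 - 5220y^2 + 58000y + 522000) + (0)
Last nonzero remainder: -580y^3 - 5220y^2 + 58000y + 522000. Dividing through by -580 gives the monic gcd y^3 + 9y^2 - 100y - 900.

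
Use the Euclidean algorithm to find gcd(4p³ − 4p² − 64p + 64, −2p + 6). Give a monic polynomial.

1

Apply the Euclidean algorithm:
  4p³ − 4p² − 64p + 64 = (−2p² − 4p + 20)(−2p + 6) + (−56)
  −2p + 6 = ((1/28)p − 3/28)(−56) + (0)
The last nonzero remainder is the constant −56, so the polynomials are coprime and gcd = 1.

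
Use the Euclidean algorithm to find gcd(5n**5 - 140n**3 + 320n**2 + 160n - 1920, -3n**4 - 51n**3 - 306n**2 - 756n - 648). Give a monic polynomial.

Repeated division with remainder:
  5n**5 - 140n**3 + 320n**2 + 160n - 1920 = (-(5/3)n + 85/3)(-3n**4 - 51n**3 - 306n**2 - 756n - 648) + (795n**3 + 7730n**2 + 20500n + 16440)
  -3n**4 - 51n**3 - 306n**2 - 756n - 648 = (-(1/265)n - 1157/42135)(795n**3 + 7730n**2 + 20500n + 16440) + (-(138040/8427)n**2 - (1104320/8427)n - 552160/2809)
  795n**3 + 7730n**2 + 20500n + 16440 = (-(1339893/27608)n - 1154499/13804)(-(138040/8427)n**2 - (1104320/8427)n - 552160/2809) + (0)
Last nonzero remainder: -(138040/8427)n**2 - (1104320/8427)n - 552160/2809. Dividing through by -138040/8427 gives the monic gcd n**2 + 8n + 12.

n**2 + 8n + 12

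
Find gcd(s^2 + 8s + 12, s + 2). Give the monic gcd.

s + 2

Euclidean algorithm in ℚ[s]:
  s^2 + 8s + 12 = (s + 6)(s + 2) + (0)
The last nonzero remainder s + 2 is already monic.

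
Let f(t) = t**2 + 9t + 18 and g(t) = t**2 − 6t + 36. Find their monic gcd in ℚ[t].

1

Repeated division with remainder:
  t**2 + 9t + 18 = (t**2 − 6t + 36) + (15t − 18)
  t**2 − 6t + 36 = ((1/15)t − 8/25)(15t − 18) + (756/25)
  15t − 18 = ((125/252)t − 25/42)(756/25) + (0)
The last nonzero remainder is the constant 756/25, so the polynomials are coprime and gcd = 1.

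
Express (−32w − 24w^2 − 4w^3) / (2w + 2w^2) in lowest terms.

By polynomial division,
  −4w^3 − 24w^2 − 32w = (−2w − 10)(2w^2 + 2w) + (−12w)
  2w^2 + 2w = (−(1/6)w − 1/6)(−12w) + (0)
Last nonzero remainder: −12w. Dividing through by −12 gives the monic gcd w.
Cancel w from numerator and denominator to get the reduced form.

(−16 − 12w − 2w^2)/(1 + w)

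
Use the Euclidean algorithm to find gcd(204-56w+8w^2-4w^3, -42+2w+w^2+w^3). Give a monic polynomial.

-3+w

Apply the Euclidean algorithm:
  -4w^3+8w^2-56w+204 = (-4)(w^3+w^2+2w-42) + (12w^2-48w+36)
  w^3+w^2+2w-42 = ((1/12)w+5/12)(12w^2-48w+36) + (19w-57)
  12w^2-48w+36 = ((12/19)w-12/19)(19w-57) + (0)
Last nonzero remainder: 19w-57. Dividing through by 19 gives the monic gcd w-3.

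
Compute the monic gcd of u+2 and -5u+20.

Euclidean algorithm in ℚ[u]:
  u+2 = (-1/5)(-5u+20) + (6)
  -5u+20 = (-(5/6)u+10/3)(6) + (0)
The last nonzero remainder is the constant 6, so the polynomials are coprime and gcd = 1.

1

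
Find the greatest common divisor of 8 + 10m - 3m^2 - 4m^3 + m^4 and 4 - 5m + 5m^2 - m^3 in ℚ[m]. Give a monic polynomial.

-4 + m

By polynomial division,
  m^4 - 4m^3 - 3m^2 + 10m + 8 = (-m - 1)(-m^3 + 5m^2 - 5m + 4) + (-3m^2 + 9m + 12)
  -m^3 + 5m^2 - 5m + 4 = ((1/3)m - 2/3)(-3m^2 + 9m + 12) + (-3m + 12)
  -3m^2 + 9m + 12 = (m + 1)(-3m + 12) + (0)
Last nonzero remainder: -3m + 12. Dividing through by -3 gives the monic gcd m - 4.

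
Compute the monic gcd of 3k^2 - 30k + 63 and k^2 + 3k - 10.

1

Euclidean algorithm in ℚ[k]:
  3k^2 - 30k + 63 = (3)(k^2 + 3k - 10) + (-39k + 93)
  k^2 + 3k - 10 = (-(1/39)k - 70/507)(-39k + 93) + (480/169)
  -39k + 93 = (-(2197/160)k + 5239/160)(480/169) + (0)
The last nonzero remainder is the constant 480/169, so the polynomials are coprime and gcd = 1.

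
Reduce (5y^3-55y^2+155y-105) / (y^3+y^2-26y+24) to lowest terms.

By polynomial division,
  5y^3-55y^2+155y-105 = (5)(y^3+y^2-26y+24) + (-60y^2+285y-225)
  y^3+y^2-26y+24 = (-(1/60)y-23/240)(-60y^2+285y-225) + (-(39/16)y+39/16)
  -60y^2+285y-225 = ((320/13)y-1200/13)(-(39/16)y+39/16) + (0)
Last nonzero remainder: -(39/16)y+39/16. Dividing through by -39/16 gives the monic gcd y-1.
Cancel y-1 from numerator and denominator to get the reduced form.

(5y^2-50y+105)/(y^2+2y-24)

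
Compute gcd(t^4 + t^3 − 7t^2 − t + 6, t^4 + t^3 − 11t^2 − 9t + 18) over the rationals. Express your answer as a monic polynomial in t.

t^2 + 2t − 3

Repeated division with remainder:
  t^4 + t^3 − 7t^2 − t + 6 = (t^4 + t^3 − 11t^2 − 9t + 18) + (4t^2 + 8t − 12)
  t^4 + t^3 − 11t^2 − 9t + 18 = ((1/4)t^2 − (1/4)t − 3/2)(4t^2 + 8t − 12) + (0)
Last nonzero remainder: 4t^2 + 8t − 12. Dividing through by 4 gives the monic gcd t^2 + 2t − 3.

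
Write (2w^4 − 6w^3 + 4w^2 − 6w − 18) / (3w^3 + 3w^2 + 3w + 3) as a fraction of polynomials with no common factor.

By polynomial division,
  2w^4 − 6w^3 + 4w^2 − 6w − 18 = ((2/3)w − 8/3)(3w^3 + 3w^2 + 3w + 3) + (10w^2 − 10)
  3w^3 + 3w^2 + 3w + 3 = ((3/10)w + 3/10)(10w^2 − 10) + (6w + 6)
  10w^2 − 10 = ((5/3)w − 5/3)(6w + 6) + (0)
Last nonzero remainder: 6w + 6. Dividing through by 6 gives the monic gcd w + 1.
Cancel w + 1 from numerator and denominator to get the reduced form.

(2w^3 − 8w^2 + 12w − 18)/(3w^2 + 3)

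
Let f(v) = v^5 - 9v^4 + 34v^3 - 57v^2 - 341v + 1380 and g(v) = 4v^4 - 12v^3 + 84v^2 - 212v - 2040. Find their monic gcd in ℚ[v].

v^2 - 2v - 15

Apply the Euclidean algorithm:
  v^5 - 9v^4 + 34v^3 - 57v^2 - 341v + 1380 = ((1/4)v - 3/2)(4v^4 - 12v^3 + 84v^2 - 212v - 2040) + (-5v^3 + 122v^2 - 149v - 1680)
  4v^4 - 12v^3 + 84v^2 - 212v - 2040 = (-(4/5)v - 428/25)(-5v^3 + 122v^2 - 149v - 1680) + ((51336/25)v^2 - (102672/25)v - 154008/5)
  -5v^3 + 122v^2 - 149v - 1680 = (-(125/51336)v + 350/6417)((51336/25)v^2 - (102672/25)v - 154008/5) + (0)
Last nonzero remainder: (51336/25)v^2 - (102672/25)v - 154008/5. Dividing through by 51336/25 gives the monic gcd v^2 - 2v - 15.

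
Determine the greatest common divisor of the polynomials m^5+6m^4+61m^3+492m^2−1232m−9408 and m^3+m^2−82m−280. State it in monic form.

Repeated division with remainder:
  m^5+6m^4+61m^3+492m^2−1232m−9408 = (m^2+5m+138)(m^3+m^2−82m−280) + (1044m^2+11484m+29232)
  m^3+m^2−82m−280 = ((1/1044)m−5/522)(1044m^2+11484m+29232) + (0)
Last nonzero remainder: 1044m^2+11484m+29232. Dividing through by 1044 gives the monic gcd m^2+11m+28.

m^2+11m+28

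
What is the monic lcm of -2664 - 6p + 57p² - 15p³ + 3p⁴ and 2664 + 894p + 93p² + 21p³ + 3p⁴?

Apply the Euclidean algorithm:
  3p⁴ - 15p³ + 57p² - 6p - 2664 = (3p⁴ + 21p³ + 93p² + 894p + 2664) + (-36p³ - 36p² - 900p - 5328)
  3p⁴ + 21p³ + 93p² + 894p + 2664 = (-(1/12)p - 1/2)(-36p³ - 36p² - 900p - 5328) + (0)
Last nonzero remainder: -36p³ - 36p² - 900p - 5328. Dividing through by -36 gives the monic gcd p³ + p² + 25p + 148.
Then lcm(f, g) = f·g / gcd(f, g); expanding and making the result monic gives the answer.

-5328 - 900p + 112p² - 11p³ + p⁴ + p⁵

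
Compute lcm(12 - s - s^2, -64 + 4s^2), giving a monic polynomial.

Euclidean algorithm in ℚ[s]:
  -s^2 - s + 12 = (-1/4)(4s^2 - 64) + (-s - 4)
  4s^2 - 64 = (-4s + 16)(-s - 4) + (0)
Last nonzero remainder: -s - 4. Dividing through by -1 gives the monic gcd s + 4.
Then lcm(f, g) = f·g / gcd(f, g); expanding and making the result monic gives the answer.

48 - 16s - 3s^2 + s^3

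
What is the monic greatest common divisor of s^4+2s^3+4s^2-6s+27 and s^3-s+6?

s^2-2s+3

Apply the Euclidean algorithm:
  s^4+2s^3+4s^2-6s+27 = (s+2)(s^3-s+6) + (5s^2-10s+15)
  s^3-s+6 = ((1/5)s+2/5)(5s^2-10s+15) + (0)
Last nonzero remainder: 5s^2-10s+15. Dividing through by 5 gives the monic gcd s^2-2s+3.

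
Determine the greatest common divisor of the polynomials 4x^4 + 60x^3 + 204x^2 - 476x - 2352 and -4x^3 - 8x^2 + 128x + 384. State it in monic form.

x + 4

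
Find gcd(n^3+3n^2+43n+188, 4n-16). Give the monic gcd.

1

By polynomial division,
  n^3+3n^2+43n+188 = ((1/4)n^2+(7/4)n+71/4)(4n-16) + (472)
  4n-16 = ((1/118)n-2/59)(472) + (0)
The last nonzero remainder is the constant 472, so the polynomials are coprime and gcd = 1.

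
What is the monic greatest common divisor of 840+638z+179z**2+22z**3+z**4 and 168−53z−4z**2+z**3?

7+z

Euclidean algorithm in ℚ[z]:
  z**4+22z**3+179z**2+638z+840 = (z+26)(z**3−4z**2−53z+168) + (336z**2+1848z−3528)
  z**3−4z**2−53z+168 = ((1/336)z−19/672)(336z**2+1848z−3528) + ((39/4)z+273/4)
  336z**2+1848z−3528 = ((448/13)z−672/13)((39/4)z+273/4) + (0)
Last nonzero remainder: (39/4)z+273/4. Dividing through by 39/4 gives the monic gcd z+7.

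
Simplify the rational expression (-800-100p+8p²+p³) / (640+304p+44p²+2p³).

By polynomial division,
  p³+8p²-100p-800 = (1/2)(2p³+44p²+304p+640) + (-14p²-252p-1120)
  2p³+44p²+304p+640 = (-(1/7)p-4/7)(-14p²-252p-1120) + (0)
Last nonzero remainder: -14p²-252p-1120. Dividing through by -14 gives the monic gcd p²+18p+80.
Cancel p²+18p+80 from numerator and denominator to get the reduced form.

(-10+p)/(8+2p)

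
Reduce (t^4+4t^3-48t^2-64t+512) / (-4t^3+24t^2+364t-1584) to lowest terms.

(-t^3-8t^2+16t+128)/(4t^2-8t-396)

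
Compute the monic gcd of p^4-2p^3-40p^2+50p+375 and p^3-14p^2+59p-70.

Repeated division with remainder:
  p^4-2p^3-40p^2+50p+375 = (p+12)(p^3-14p^2+59p-70) + (69p^2-588p+1215)
  p^3-14p^2+59p-70 = ((1/69)p-42/529)(69p^2-588p+1215) + (-(2800/529)p+14000/529)
  69p^2-588p+1215 = (-(36501/2800)p+128547/2800)(-(2800/529)p+14000/529) + (0)
Last nonzero remainder: -(2800/529)p+14000/529. Dividing through by -2800/529 gives the monic gcd p-5.

p-5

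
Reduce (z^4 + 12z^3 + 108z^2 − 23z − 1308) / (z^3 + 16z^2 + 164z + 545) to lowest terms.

(z^2 + z − 12)/(z + 5)

Apply the Euclidean algorithm:
  z^4 + 12z^3 + 108z^2 − 23z − 1308 = (z − 4)(z^3 + 16z^2 + 164z + 545) + (8z^2 + 88z + 872)
  z^3 + 16z^2 + 164z + 545 = ((1/8)z + 5/8)(8z^2 + 88z + 872) + (0)
Last nonzero remainder: 8z^2 + 88z + 872. Dividing through by 8 gives the monic gcd z^2 + 11z + 109.
Cancel z^2 + 11z + 109 from numerator and denominator to get the reduced form.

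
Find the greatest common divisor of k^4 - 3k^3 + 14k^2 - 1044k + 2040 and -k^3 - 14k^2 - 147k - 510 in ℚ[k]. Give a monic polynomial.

Euclidean algorithm in ℚ[k]:
  k^4 - 3k^3 + 14k^2 - 1044k + 2040 = (-k + 17)(-k^3 - 14k^2 - 147k - 510) + (105k^2 + 945k + 10710)
  -k^3 - 14k^2 - 147k - 510 = (-(1/105)k - 1/21)(105k^2 + 945k + 10710) + (0)
Last nonzero remainder: 105k^2 + 945k + 10710. Dividing through by 105 gives the monic gcd k^2 + 9k + 102.

k^2 + 9k + 102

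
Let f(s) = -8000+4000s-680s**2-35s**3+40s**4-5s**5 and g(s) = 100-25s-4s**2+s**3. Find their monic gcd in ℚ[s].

Euclidean algorithm in ℚ[s]:
  -5s**5+40s**4-35s**3-680s**2+4000s-8000 = (-5s**2+20s-80)(s**3-4s**2-25s+100) + (0)
The last nonzero remainder s**3-4s**2-25s+100 is already monic.

100-25s-4s**2+s**3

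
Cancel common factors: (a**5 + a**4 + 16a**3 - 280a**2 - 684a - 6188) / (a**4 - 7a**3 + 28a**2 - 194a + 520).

(a**3 - a**2 - 8a - 238)/(a**2 - 9a + 20)

Apply the Euclidean algorithm:
  a**5 + a**4 + 16a**3 - 280a**2 - 684a - 6188 = (a + 8)(a**4 - 7a**3 + 28a**2 - 194a + 520) + (44a**3 - 310a**2 + 348a - 10348)
  a**4 - 7a**3 + 28a**2 - 194a + 520 = ((1/44)a + 1/968)(44a**3 - 310a**2 + 348a - 10348) + ((9879/484)a**2 + (9879/242)a + 128427/242)
  44a**3 - 310a**2 + 348a - 10348 = ((21296/9879)a - 192632/9879)((9879/484)a**2 + (9879/242)a + 128427/242) + (0)
Last nonzero remainder: (9879/484)a**2 + (9879/242)a + 128427/242. Dividing through by 9879/484 gives the monic gcd a**2 + 2a + 26.
Cancel a**2 + 2a + 26 from numerator and denominator to get the reduced form.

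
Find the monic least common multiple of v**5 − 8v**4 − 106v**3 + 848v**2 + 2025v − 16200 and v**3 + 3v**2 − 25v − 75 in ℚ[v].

v**6 − 5v**5 − 130v**4 + 530v**3 + 4569v**2 − 10125v − 48600

Euclidean algorithm in ℚ[v]:
  v**5 − 8v**4 − 106v**3 + 848v**2 + 2025v − 16200 = (v**2 − 11v − 48)(v**3 + 3v**2 − 25v − 75) + (792v**2 − 19800)
  v**3 + 3v**2 − 25v − 75 = ((1/792)v + 1/264)(792v**2 − 19800) + (0)
Last nonzero remainder: 792v**2 − 19800. Dividing through by 792 gives the monic gcd v**2 − 25.
Then lcm(f, g) = f·g / gcd(f, g); expanding and making the result monic gives the answer.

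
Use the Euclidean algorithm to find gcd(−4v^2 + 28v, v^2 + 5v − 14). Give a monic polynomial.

Repeated division with remainder:
  −4v^2 + 28v = (−4)(v^2 + 5v − 14) + (48v − 56)
  v^2 + 5v − 14 = ((1/48)v + 37/288)(48v − 56) + (−245/36)
  48v − 56 = (−(1728/245)v + 288/35)(−245/36) + (0)
The last nonzero remainder is the constant −245/36, so the polynomials are coprime and gcd = 1.

1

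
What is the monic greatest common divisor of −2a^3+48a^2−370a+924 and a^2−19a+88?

Euclidean algorithm in ℚ[a]:
  −2a^3+48a^2−370a+924 = (−2a+10)(a^2−19a+88) + (−4a+44)
  a^2−19a+88 = (−(1/4)a+2)(−4a+44) + (0)
Last nonzero remainder: −4a+44. Dividing through by −4 gives the monic gcd a−11.

a−11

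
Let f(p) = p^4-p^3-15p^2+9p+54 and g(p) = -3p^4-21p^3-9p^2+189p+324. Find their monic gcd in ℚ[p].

p^2-9

Repeated division with remainder:
  p^4-p^3-15p^2+9p+54 = (-1/3)(-3p^4-21p^3-9p^2+189p+324) + (-8p^3-18p^2+72p+162)
  -3p^4-21p^3-9p^2+189p+324 = ((3/8)p+57/32)(-8p^3-18p^2+72p+162) + (-(63/16)p^2+567/16)
  -8p^3-18p^2+72p+162 = ((128/63)p+32/7)(-(63/16)p^2+567/16) + (0)
Last nonzero remainder: -(63/16)p^2+567/16. Dividing through by -63/16 gives the monic gcd p^2-9.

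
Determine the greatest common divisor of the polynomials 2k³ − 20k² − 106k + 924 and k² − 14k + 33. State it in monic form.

k − 11

Euclidean algorithm in ℚ[k]:
  2k³ − 20k² − 106k + 924 = (2k + 8)(k² − 14k + 33) + (−60k + 660)
  k² − 14k + 33 = (−(1/60)k + 1/20)(−60k + 660) + (0)
Last nonzero remainder: −60k + 660. Dividing through by −60 gives the monic gcd k − 11.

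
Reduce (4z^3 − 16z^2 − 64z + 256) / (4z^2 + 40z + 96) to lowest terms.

Repeated division with remainder:
  4z^3 − 16z^2 − 64z + 256 = (z − 14)(4z^2 + 40z + 96) + (400z + 1600)
  4z^2 + 40z + 96 = ((1/100)z + 3/50)(400z + 1600) + (0)
Last nonzero remainder: 400z + 1600. Dividing through by 400 gives the monic gcd z + 4.
Cancel z + 4 from numerator and denominator to get the reduced form.

(z^2 − 8z + 16)/(z + 6)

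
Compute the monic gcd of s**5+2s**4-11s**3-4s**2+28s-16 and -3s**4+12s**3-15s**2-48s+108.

Euclidean algorithm in ℚ[s]:
  s**5+2s**4-11s**3-4s**2+28s-16 = (-(1/3)s-2)(-3s**4+12s**3-15s**2-48s+108) + (8s**3-50s**2-32s+200)
  -3s**4+12s**3-15s**2-48s+108 = (-(3/8)s-27/32)(8s**3-50s**2-32s+200) + (-(1107/16)s**2+1107/4)
  8s**3-50s**2-32s+200 = (-(128/1107)s+800/1107)(-(1107/16)s**2+1107/4) + (0)
Last nonzero remainder: -(1107/16)s**2+1107/4. Dividing through by -1107/16 gives the monic gcd s**2-4.

s**2-4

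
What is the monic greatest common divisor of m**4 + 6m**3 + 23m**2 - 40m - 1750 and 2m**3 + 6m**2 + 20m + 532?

m + 7

Euclidean algorithm in ℚ[m]:
  m**4 + 6m**3 + 23m**2 - 40m - 1750 = ((1/2)m + 3/2)(2m**3 + 6m**2 + 20m + 532) + (4m**2 - 336m - 2548)
  2m**3 + 6m**2 + 20m + 532 = ((1/2)m + 87/2)(4m**2 - 336m - 2548) + (15910m + 111370)
  4m**2 - 336m - 2548 = ((2/7955)m - 182/7955)(15910m + 111370) + (0)
Last nonzero remainder: 15910m + 111370. Dividing through by 15910 gives the monic gcd m + 7.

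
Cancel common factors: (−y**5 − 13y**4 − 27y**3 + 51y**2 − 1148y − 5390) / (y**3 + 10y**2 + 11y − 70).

(−y**3 − y**2 + 20y − 154)/(y − 2)

By polynomial division,
  −y**5 − 13y**4 − 27y**3 + 51y**2 − 1148y − 5390 = (−y**2 − 3y + 14)(y**3 + 10y**2 + 11y − 70) + (−126y**2 − 1512y − 4410)
  y**3 + 10y**2 + 11y − 70 = (−(1/126)y + 1/63)(−126y**2 − 1512y − 4410) + (0)
Last nonzero remainder: −126y**2 − 1512y − 4410. Dividing through by −126 gives the monic gcd y**2 + 12y + 35.
Cancel y**2 + 12y + 35 from numerator and denominator to get the reduced form.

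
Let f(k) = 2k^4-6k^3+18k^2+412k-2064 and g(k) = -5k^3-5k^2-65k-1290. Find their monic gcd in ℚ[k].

k^3+k^2+13k+258

Apply the Euclidean algorithm:
  2k^4-6k^3+18k^2+412k-2064 = (-(2/5)k+8/5)(-5k^3-5k^2-65k-1290) + (0)
Last nonzero remainder: -5k^3-5k^2-65k-1290. Dividing through by -5 gives the monic gcd k^3+k^2+13k+258.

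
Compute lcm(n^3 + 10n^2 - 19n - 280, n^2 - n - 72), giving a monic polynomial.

n^4 + n^3 - 109n^2 - 109n + 2520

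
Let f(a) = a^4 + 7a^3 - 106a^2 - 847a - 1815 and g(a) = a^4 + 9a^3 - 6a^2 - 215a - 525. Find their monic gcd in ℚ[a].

a^2 + 7a + 15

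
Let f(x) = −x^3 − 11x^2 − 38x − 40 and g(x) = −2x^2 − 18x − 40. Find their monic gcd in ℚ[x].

x^2 + 9x + 20

Repeated division with remainder:
  −x^3 − 11x^2 − 38x − 40 = ((1/2)x + 1)(−2x^2 − 18x − 40) + (0)
Last nonzero remainder: −2x^2 − 18x − 40. Dividing through by −2 gives the monic gcd x^2 + 9x + 20.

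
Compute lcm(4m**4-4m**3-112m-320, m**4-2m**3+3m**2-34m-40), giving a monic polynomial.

Euclidean algorithm in ℚ[m]:
  4m**4-4m**3-112m-320 = (4)(m**4-2m**3+3m**2-34m-40) + (4m**3-12m**2+24m-160)
  m**4-2m**3+3m**2-34m-40 = ((1/4)m+1/4)(4m**3-12m**2+24m-160) + (0)
Last nonzero remainder: 4m**3-12m**2+24m-160. Dividing through by 4 gives the monic gcd m**3-3m**2+6m-40.
Then lcm(f, g) = f·g / gcd(f, g); expanding and making the result monic gives the answer.

m**5-m**3-28m**2-108m-80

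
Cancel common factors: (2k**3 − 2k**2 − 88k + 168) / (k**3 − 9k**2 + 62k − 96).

(2k**2 + 2k − 84)/(k**2 − 7k + 48)

Euclidean algorithm in ℚ[k]:
  2k**3 − 2k**2 − 88k + 168 = (2)(k**3 − 9k**2 + 62k − 96) + (16k**2 − 212k + 360)
  k**3 − 9k**2 + 62k − 96 = ((1/16)k + 17/64)(16k**2 − 212k + 360) + ((1533/16)k − 1533/8)
  16k**2 − 212k + 360 = ((256/1533)k − 960/511)((1533/16)k − 1533/8) + (0)
Last nonzero remainder: (1533/16)k − 1533/8. Dividing through by 1533/16 gives the monic gcd k − 2.
Cancel k − 2 from numerator and denominator to get the reduced form.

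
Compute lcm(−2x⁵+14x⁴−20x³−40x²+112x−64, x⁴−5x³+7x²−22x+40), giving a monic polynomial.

x⁷−6x⁶+8x⁵−5x⁴+14x³+76x²−248x+160

Euclidean algorithm in ℚ[x]:
  −2x⁵+14x⁴−20x³−40x²+112x−64 = (−2x+4)(x⁴−5x³+7x²−22x+40) + (14x³−112x²+280x−224)
  x⁴−5x³+7x²−22x+40 = ((1/14)x+3/14)(14x³−112x²+280x−224) + (11x²−66x+88)
  14x³−112x²+280x−224 = ((14/11)x−28/11)(11x²−66x+88) + (0)
Last nonzero remainder: 11x²−66x+88. Dividing through by 11 gives the monic gcd x²−6x+8.
Then lcm(f, g) = f·g / gcd(f, g); expanding and making the result monic gives the answer.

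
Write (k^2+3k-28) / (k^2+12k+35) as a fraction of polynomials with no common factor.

(k-4)/(k+5)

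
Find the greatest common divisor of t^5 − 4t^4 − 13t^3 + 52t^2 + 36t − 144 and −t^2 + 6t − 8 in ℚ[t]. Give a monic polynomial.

t^2 − 6t + 8

By polynomial division,
  t^5 − 4t^4 − 13t^3 + 52t^2 + 36t − 144 = (−t^3 − 2t^2 + 9t + 18)(−t^2 + 6t − 8) + (0)
Last nonzero remainder: −t^2 + 6t − 8. Dividing through by −1 gives the monic gcd t^2 − 6t + 8.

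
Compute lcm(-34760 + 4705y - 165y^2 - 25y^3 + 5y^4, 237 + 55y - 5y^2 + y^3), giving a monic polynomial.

-20856 - 4129y + 842y^2 - 48y^3 - 2y^4 + y^5

Euclidean algorithm in ℚ[y]:
  5y^4 - 25y^3 - 165y^2 + 4705y - 34760 = (5y)(y^3 - 5y^2 + 55y + 237) + (-440y^2 + 3520y - 34760)
  y^3 - 5y^2 + 55y + 237 = (-(1/440)y - 3/440)(-440y^2 + 3520y - 34760) + (0)
Last nonzero remainder: -440y^2 + 3520y - 34760. Dividing through by -440 gives the monic gcd y^2 - 8y + 79.
Then lcm(f, g) = f·g / gcd(f, g); expanding and making the result monic gives the answer.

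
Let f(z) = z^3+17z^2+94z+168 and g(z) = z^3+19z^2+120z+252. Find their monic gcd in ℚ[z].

Apply the Euclidean algorithm:
  z^3+17z^2+94z+168 = (z^3+19z^2+120z+252) + (-2z^2-26z-84)
  z^3+19z^2+120z+252 = (-(1/2)z-3)(-2z^2-26z-84) + (0)
Last nonzero remainder: -2z^2-26z-84. Dividing through by -2 gives the monic gcd z^2+13z+42.

z^2+13z+42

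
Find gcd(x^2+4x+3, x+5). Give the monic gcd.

1

Euclidean algorithm in ℚ[x]:
  x^2+4x+3 = (x-1)(x+5) + (8)
  x+5 = ((1/8)x+5/8)(8) + (0)
The last nonzero remainder is the constant 8, so the polynomials are coprime and gcd = 1.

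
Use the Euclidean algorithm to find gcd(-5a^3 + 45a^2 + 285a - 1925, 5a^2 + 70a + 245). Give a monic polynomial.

a + 7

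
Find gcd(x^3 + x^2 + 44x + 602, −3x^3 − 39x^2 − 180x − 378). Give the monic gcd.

By polynomial division,
  x^3 + x^2 + 44x + 602 = (−1/3)(−3x^3 − 39x^2 − 180x − 378) + (−12x^2 − 16x + 476)
  −3x^3 − 39x^2 − 180x − 378 = ((1/4)x + 35/12)(−12x^2 − 16x + 476) + (−(757/3)x − 5299/3)
  −12x^2 − 16x + 476 = ((36/757)x − 204/757)(−(757/3)x − 5299/3) + (0)
Last nonzero remainder: −(757/3)x − 5299/3. Dividing through by −757/3 gives the monic gcd x + 7.

x + 7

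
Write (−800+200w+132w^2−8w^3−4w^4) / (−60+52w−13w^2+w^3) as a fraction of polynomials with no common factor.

By polynomial division,
  −4w^4−8w^3+132w^2+200w−800 = (−4w−60)(w^3−13w^2+52w−60) + (−440w^2+3080w−4400)
  w^3−13w^2+52w−60 = (−(1/440)w+3/220)(−440w^2+3080w−4400) + (0)
Last nonzero remainder: −440w^2+3080w−4400. Dividing through by −440 gives the monic gcd w^2−7w+10.
Cancel w^2−7w+10 from numerator and denominator to get the reduced form.

(−80−36w−4w^2)/(−6+w)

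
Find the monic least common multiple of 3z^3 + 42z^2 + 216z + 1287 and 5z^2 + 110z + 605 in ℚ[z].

z^4 + 25z^3 + 226z^2 + 1221z + 4719

Repeated division with remainder:
  3z^3 + 42z^2 + 216z + 1287 = ((3/5)z - 24/5)(5z^2 + 110z + 605) + (381z + 4191)
  5z^2 + 110z + 605 = ((5/381)z + 55/381)(381z + 4191) + (0)
Last nonzero remainder: 381z + 4191. Dividing through by 381 gives the monic gcd z + 11.
Then lcm(f, g) = f·g / gcd(f, g); expanding and making the result monic gives the answer.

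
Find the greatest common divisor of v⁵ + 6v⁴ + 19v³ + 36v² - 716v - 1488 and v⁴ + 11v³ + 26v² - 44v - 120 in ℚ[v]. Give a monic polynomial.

Apply the Euclidean algorithm:
  v⁵ + 6v⁴ + 19v³ + 36v² - 716v - 1488 = (v - 5)(v⁴ + 11v³ + 26v² - 44v - 120) + (48v³ + 210v² - 816v - 2088)
  v⁴ + 11v³ + 26v² - 44v - 120 = ((1/48)v + 53/384)(48v³ + 210v² - 816v - 2088) + ((897/64)v² + (897/8)v + 2691/16)
  48v³ + 210v² - 816v - 2088 = ((1024/299)v - 3712/299)((897/64)v² + (897/8)v + 2691/16) + (0)
Last nonzero remainder: (897/64)v² + (897/8)v + 2691/16. Dividing through by 897/64 gives the monic gcd v² + 8v + 12.

v² + 8v + 12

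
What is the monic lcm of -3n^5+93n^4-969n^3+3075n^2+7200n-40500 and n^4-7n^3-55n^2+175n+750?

n^6-26n^5+168n^4+590n^3-7525n^2+1500n+67500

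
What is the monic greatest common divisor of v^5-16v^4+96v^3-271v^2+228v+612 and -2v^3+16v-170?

v^2-5v+17

Repeated division with remainder:
  v^5-16v^4+96v^3-271v^2+228v+612 = (-(1/2)v^2+8v-52)(-2v^3+16v-170) + (-484v^2+2420v-8228)
  -2v^3+16v-170 = ((1/242)v+5/242)(-484v^2+2420v-8228) + (0)
Last nonzero remainder: -484v^2+2420v-8228. Dividing through by -484 gives the monic gcd v^2-5v+17.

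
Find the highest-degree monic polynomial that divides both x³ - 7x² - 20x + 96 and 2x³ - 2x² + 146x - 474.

Euclidean algorithm in ℚ[x]:
  x³ - 7x² - 20x + 96 = (1/2)(2x³ - 2x² + 146x - 474) + (-6x² - 93x + 333)
  2x³ - 2x² + 146x - 474 = (-(1/3)x + 11/2)(-6x² - 93x + 333) + ((1537/2)x - 4611/2)
  -6x² - 93x + 333 = (-(12/1537)x - 222/1537)((1537/2)x - 4611/2) + (0)
Last nonzero remainder: (1537/2)x - 4611/2. Dividing through by 1537/2 gives the monic gcd x - 3.

x - 3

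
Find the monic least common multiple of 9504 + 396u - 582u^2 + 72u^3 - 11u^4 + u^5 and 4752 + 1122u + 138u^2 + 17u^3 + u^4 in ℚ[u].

684288 + 190080u - 25668u^2 - 4314u^3 - 150u^4 - 43u^5 + 6u^6 + u^7

Repeated division with remainder:
  u^5 - 11u^4 + 72u^3 - 582u^2 + 396u + 9504 = (u - 28)(u^4 + 17u^3 + 138u^2 + 1122u + 4752) + (410u^3 + 2160u^2 + 27060u + 142560)
  u^4 + 17u^3 + 138u^2 + 1122u + 4752 = ((1/410)u + 481/16810)(410u^3 + 2160u^2 + 27060u + 142560) + ((17136/1681)u^2 + 1130976/1681)
  410u^3 + 2160u^2 + 27060u + 142560 = ((344605/8568)u + 25215/119)((17136/1681)u^2 + 1130976/1681) + (0)
Last nonzero remainder: (17136/1681)u^2 + 1130976/1681. Dividing through by 17136/1681 gives the monic gcd u^2 + 66.
Then lcm(f, g) = f·g / gcd(f, g); expanding and making the result monic gives the answer.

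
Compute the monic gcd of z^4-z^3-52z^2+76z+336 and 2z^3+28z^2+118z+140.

z^2+9z+14

By polynomial division,
  z^4-z^3-52z^2+76z+336 = ((1/2)z-15/2)(2z^3+28z^2+118z+140) + (99z^2+891z+1386)
  2z^3+28z^2+118z+140 = ((2/99)z+10/99)(99z^2+891z+1386) + (0)
Last nonzero remainder: 99z^2+891z+1386. Dividing through by 99 gives the monic gcd z^2+9z+14.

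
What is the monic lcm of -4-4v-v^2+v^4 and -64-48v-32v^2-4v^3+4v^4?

Apply the Euclidean algorithm:
  v^4-v^2-4v-4 = (1/4)(4v^4-4v^3-32v^2-48v-64) + (v^3+7v^2+8v+12)
  4v^4-4v^3-32v^2-48v-64 = (4v-32)(v^3+7v^2+8v+12) + (160v^2+160v+320)
  v^3+7v^2+8v+12 = ((1/160)v+3/80)(160v^2+160v+320) + (0)
Last nonzero remainder: 160v^2+160v+320. Dividing through by 160 gives the monic gcd v^2+v+2.
Then lcm(f, g) = f·g / gcd(f, g); expanding and making the result monic gives the answer.

32+40v+12v^2-2v^3-9v^4-2v^5+v^6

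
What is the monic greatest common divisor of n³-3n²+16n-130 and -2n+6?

1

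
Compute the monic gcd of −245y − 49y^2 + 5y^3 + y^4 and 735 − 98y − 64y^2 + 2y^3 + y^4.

−245 − 49y + 5y^2 + y^3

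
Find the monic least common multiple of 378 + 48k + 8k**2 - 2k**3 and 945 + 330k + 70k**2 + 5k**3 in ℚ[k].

Euclidean algorithm in ℚ[k]:
  -2k**3 + 8k**2 + 48k + 378 = (-2/5)(5k**3 + 70k**2 + 330k + 945) + (36k**2 + 180k + 756)
  5k**3 + 70k**2 + 330k + 945 = ((5/36)k + 5/4)(36k**2 + 180k + 756) + (0)
Last nonzero remainder: 36k**2 + 180k + 756. Dividing through by 36 gives the monic gcd k**2 + 5k + 21.
Then lcm(f, g) = f·g / gcd(f, g); expanding and making the result monic gives the answer.

-1701 - 405k - 60k**2 + 5k**3 + k**4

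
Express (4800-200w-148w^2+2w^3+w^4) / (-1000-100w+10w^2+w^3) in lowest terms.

(-48+2w+w^2)/(10+w)

By polynomial division,
  w^4+2w^3-148w^2-200w+4800 = (w-8)(w^3+10w^2-100w-1000) + (32w^2-3200)
  w^3+10w^2-100w-1000 = ((1/32)w+5/16)(32w^2-3200) + (0)
Last nonzero remainder: 32w^2-3200. Dividing through by 32 gives the monic gcd w^2-100.
Cancel w^2-100 from numerator and denominator to get the reduced form.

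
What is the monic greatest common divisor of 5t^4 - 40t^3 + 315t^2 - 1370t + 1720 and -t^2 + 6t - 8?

t^2 - 6t + 8

Apply the Euclidean algorithm:
  5t^4 - 40t^3 + 315t^2 - 1370t + 1720 = (-5t^2 + 10t - 215)(-t^2 + 6t - 8) + (0)
Last nonzero remainder: -t^2 + 6t - 8. Dividing through by -1 gives the monic gcd t^2 - 6t + 8.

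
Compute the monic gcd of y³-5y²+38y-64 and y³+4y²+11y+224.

y²-3y+32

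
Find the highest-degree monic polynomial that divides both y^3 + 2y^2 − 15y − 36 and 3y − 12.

y − 4

Euclidean algorithm in ℚ[y]:
  y^3 + 2y^2 − 15y − 36 = ((1/3)y^2 + 2y + 3)(3y − 12) + (0)
Last nonzero remainder: 3y − 12. Dividing through by 3 gives the monic gcd y − 4.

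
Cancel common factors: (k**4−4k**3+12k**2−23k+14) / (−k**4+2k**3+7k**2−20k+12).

(−k**2+k−7)/(k**2+k−6)

By polynomial division,
  k**4−4k**3+12k**2−23k+14 = (−1)(−k**4+2k**3+7k**2−20k+12) + (−2k**3+19k**2−43k+26)
  −k**4+2k**3+7k**2−20k+12 = ((1/2)k+15/4)(−2k**3+19k**2−43k+26) + (−(171/4)k**2+(513/4)k−171/2)
  −2k**3+19k**2−43k+26 = ((8/171)k−52/171)(−(171/4)k**2+(513/4)k−171/2) + (0)
Last nonzero remainder: −(171/4)k**2+(513/4)k−171/2. Dividing through by −171/4 gives the monic gcd k**2−3k+2.
Cancel k**2−3k+2 from numerator and denominator to get the reduced form.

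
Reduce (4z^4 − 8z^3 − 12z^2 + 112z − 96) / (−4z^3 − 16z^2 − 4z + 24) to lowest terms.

Apply the Euclidean algorithm:
  4z^4 − 8z^3 − 12z^2 + 112z − 96 = (−z + 6)(−4z^3 − 16z^2 − 4z + 24) + (80z^2 + 160z − 240)
  −4z^3 − 16z^2 − 4z + 24 = (−(1/20)z − 1/10)(80z^2 + 160z − 240) + (0)
Last nonzero remainder: 80z^2 + 160z − 240. Dividing through by 80 gives the monic gcd z^2 + 2z − 3.
Cancel z^2 + 2z − 3 from numerator and denominator to get the reduced form.

(−z^2 + 4z − 8)/(z + 2)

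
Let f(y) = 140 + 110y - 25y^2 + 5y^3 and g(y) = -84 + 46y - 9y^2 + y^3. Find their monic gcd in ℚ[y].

28 - 6y + y^2

Apply the Euclidean algorithm:
  5y^3 - 25y^2 + 110y + 140 = (5)(y^3 - 9y^2 + 46y - 84) + (20y^2 - 120y + 560)
  y^3 - 9y^2 + 46y - 84 = ((1/20)y - 3/20)(20y^2 - 120y + 560) + (0)
Last nonzero remainder: 20y^2 - 120y + 560. Dividing through by 20 gives the monic gcd y^2 - 6y + 28.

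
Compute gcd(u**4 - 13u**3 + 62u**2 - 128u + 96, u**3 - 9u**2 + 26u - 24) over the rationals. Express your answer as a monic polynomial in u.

Repeated division with remainder:
  u**4 - 13u**3 + 62u**2 - 128u + 96 = (u - 4)(u**3 - 9u**2 + 26u - 24) + (0)
The last nonzero remainder u**3 - 9u**2 + 26u - 24 is already monic.

u**3 - 9u**2 + 26u - 24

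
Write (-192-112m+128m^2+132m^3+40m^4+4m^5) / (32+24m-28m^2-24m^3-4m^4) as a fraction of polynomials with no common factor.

(-6-5m-m^2)/(1+m)

Repeated division with remainder:
  4m^5+40m^4+132m^3+128m^2-112m-192 = (-m-4)(-4m^4-24m^3-28m^2+24m+32) + (8m^3+40m^2+16m-64)
  -4m^4-24m^3-28m^2+24m+32 = (-(1/2)m-1/2)(8m^3+40m^2+16m-64) + (0)
Last nonzero remainder: 8m^3+40m^2+16m-64. Dividing through by 8 gives the monic gcd m^3+5m^2+2m-8.
Cancel m^3+5m^2+2m-8 from numerator and denominator to get the reduced form.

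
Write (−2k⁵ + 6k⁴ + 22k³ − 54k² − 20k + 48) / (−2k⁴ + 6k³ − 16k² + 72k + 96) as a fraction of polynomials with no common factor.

Euclidean algorithm in ℚ[k]:
  −2k⁵ + 6k⁴ + 22k³ − 54k² − 20k + 48 = (k)(−2k⁴ + 6k³ − 16k² + 72k + 96) + (38k³ − 126k² − 116k + 48)
  −2k⁴ + 6k³ − 16k² + 72k + 96 = (−(1/19)k − 6/361)(38k³ − 126k² − 116k + 48) + (−(8736/361)k² + (26208/361)k + 34944/361)
  38k³ − 126k² − 116k + 48 = (−(6859/4368)k + 361/728)(−(8736/361)k² + (26208/361)k + 34944/361) + (0)
Last nonzero remainder: −(8736/361)k² + (26208/361)k + 34944/361. Dividing through by −8736/361 gives the monic gcd k² − 3k − 4.
Cancel k² − 3k − 4 from numerator and denominator to get the reduced form.

(k³ − 7k + 6)/(k² + 12)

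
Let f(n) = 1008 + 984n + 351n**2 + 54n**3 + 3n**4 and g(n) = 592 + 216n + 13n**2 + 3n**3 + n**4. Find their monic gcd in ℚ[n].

Repeated division with remainder:
  3n**4 + 54n**3 + 351n**2 + 984n + 1008 = (3)(n**4 + 3n**3 + 13n**2 + 216n + 592) + (45n**3 + 312n**2 + 336n - 768)
  n**4 + 3n**3 + 13n**2 + 216n + 592 = ((1/45)n - 59/675)(45n**3 + 312n**2 + 336n - 768) + ((7381/225)n**2 + (59048/225)n + 118096/225)
  45n**3 + 312n**2 + 336n - 768 = ((10125/7381)n - 10800/7381)((7381/225)n**2 + (59048/225)n + 118096/225) + (0)
Last nonzero remainder: (7381/225)n**2 + (59048/225)n + 118096/225. Dividing through by 7381/225 gives the monic gcd n**2 + 8n + 16.

16 + 8n + n**2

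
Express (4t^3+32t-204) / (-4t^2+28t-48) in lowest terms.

Repeated division with remainder:
  4t^3+32t-204 = (-t-7)(-4t^2+28t-48) + (180t-540)
  -4t^2+28t-48 = (-(1/45)t+4/45)(180t-540) + (0)
Last nonzero remainder: 180t-540. Dividing through by 180 gives the monic gcd t-3.
Cancel t-3 from numerator and denominator to get the reduced form.

(-t^2-3t-17)/(t-4)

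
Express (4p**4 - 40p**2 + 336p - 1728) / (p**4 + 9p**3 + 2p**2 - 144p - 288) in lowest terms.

(4p**2 - 8p + 72)/(p**2 + 7p + 12)

By polynomial division,
  4p**4 - 40p**2 + 336p - 1728 = (4)(p**4 + 9p**3 + 2p**2 - 144p - 288) + (-36p**3 - 48p**2 + 912p - 576)
  p**4 + 9p**3 + 2p**2 - 144p - 288 = (-(1/36)p - 23/108)(-36p**3 - 48p**2 + 912p - 576) + ((154/9)p**2 + (308/9)p - 1232/3)
  -36p**3 - 48p**2 + 912p - 576 = (-(162/77)p + 108/77)((154/9)p**2 + (308/9)p - 1232/3) + (0)
Last nonzero remainder: (154/9)p**2 + (308/9)p - 1232/3. Dividing through by 154/9 gives the monic gcd p**2 + 2p - 24.
Cancel p**2 + 2p - 24 from numerator and denominator to get the reduced form.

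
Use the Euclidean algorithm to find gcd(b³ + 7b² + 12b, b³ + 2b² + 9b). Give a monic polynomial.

b

Euclidean algorithm in ℚ[b]:
  b³ + 7b² + 12b = (b³ + 2b² + 9b) + (5b² + 3b)
  b³ + 2b² + 9b = ((1/5)b + 7/25)(5b² + 3b) + ((204/25)b)
  5b² + 3b = ((125/204)b + 25/68)((204/25)b) + (0)
Last nonzero remainder: (204/25)b. Dividing through by 204/25 gives the monic gcd b.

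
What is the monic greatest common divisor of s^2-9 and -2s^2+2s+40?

Apply the Euclidean algorithm:
  s^2-9 = (-1/2)(-2s^2+2s+40) + (s+11)
  -2s^2+2s+40 = (-2s+24)(s+11) + (-224)
  s+11 = (-(1/224)s-11/224)(-224) + (0)
The last nonzero remainder is the constant -224, so the polynomials are coprime and gcd = 1.

1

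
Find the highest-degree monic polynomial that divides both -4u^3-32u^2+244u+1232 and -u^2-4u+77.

u^2+4u-77

By polynomial division,
  -4u^3-32u^2+244u+1232 = (4u+16)(-u^2-4u+77) + (0)
Last nonzero remainder: -u^2-4u+77. Dividing through by -1 gives the monic gcd u^2+4u-77.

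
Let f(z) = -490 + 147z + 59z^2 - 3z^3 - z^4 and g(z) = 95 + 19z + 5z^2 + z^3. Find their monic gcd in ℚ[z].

5 + z

By polynomial division,
  -z^4 - 3z^3 + 59z^2 + 147z - 490 = (-z + 2)(z^3 + 5z^2 + 19z + 95) + (68z^2 + 204z - 680)
  z^3 + 5z^2 + 19z + 95 = ((1/68)z + 1/34)(68z^2 + 204z - 680) + (23z + 115)
  68z^2 + 204z - 680 = ((68/23)z - 136/23)(23z + 115) + (0)
Last nonzero remainder: 23z + 115. Dividing through by 23 gives the monic gcd z + 5.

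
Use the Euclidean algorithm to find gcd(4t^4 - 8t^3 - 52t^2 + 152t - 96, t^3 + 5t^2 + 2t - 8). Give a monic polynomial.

t^2 + 3t - 4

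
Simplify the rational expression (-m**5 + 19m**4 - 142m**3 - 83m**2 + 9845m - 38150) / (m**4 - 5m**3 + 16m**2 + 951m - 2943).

(-m**3 + 8m**2 + 55m - 350)/(m**2 + 6m - 27)

By polynomial division,
  -m**5 + 19m**4 - 142m**3 - 83m**2 + 9845m - 38150 = (-m + 14)(m**4 - 5m**3 + 16m**2 + 951m - 2943) + (-56m**3 + 644m**2 - 6412m + 3052)
  m**4 - 5m**3 + 16m**2 + 951m - 2943 = (-(1/56)m - 13/112)(-56m**3 + 644m**2 - 6412m + 3052) + (-(95/4)m**2 + (1045/4)m - 10355/4)
  -56m**3 + 644m**2 - 6412m + 3052 = ((224/95)m - 112/95)(-(95/4)m**2 + (1045/4)m - 10355/4) + (0)
Last nonzero remainder: -(95/4)m**2 + (1045/4)m - 10355/4. Dividing through by -95/4 gives the monic gcd m**2 - 11m + 109.
Cancel m**2 - 11m + 109 from numerator and denominator to get the reduced form.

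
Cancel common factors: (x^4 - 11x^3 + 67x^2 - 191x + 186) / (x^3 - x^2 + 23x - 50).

(x^3 - 9x^2 + 49x - 93)/(x^2 + x + 25)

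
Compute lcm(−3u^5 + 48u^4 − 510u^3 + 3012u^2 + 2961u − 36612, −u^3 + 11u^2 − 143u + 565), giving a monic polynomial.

u^6 − 21u^5 + 250u^4 − 1854u^3 + 4033u^2 + 17139u − 61020

Euclidean algorithm in ℚ[u]:
  −3u^5 + 48u^4 − 510u^3 + 3012u^2 + 2961u − 36612 = (3u^2 − 15u − 84)(−u^3 + 11u^2 − 143u + 565) + (96u^2 − 576u + 10848)
  −u^3 + 11u^2 − 143u + 565 = (−(1/96)u + 5/96)(96u^2 − 576u + 10848) + (0)
Last nonzero remainder: 96u^2 − 576u + 10848. Dividing through by 96 gives the monic gcd u^2 − 6u + 113.
Then lcm(f, g) = f·g / gcd(f, g); expanding and making the result monic gives the answer.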